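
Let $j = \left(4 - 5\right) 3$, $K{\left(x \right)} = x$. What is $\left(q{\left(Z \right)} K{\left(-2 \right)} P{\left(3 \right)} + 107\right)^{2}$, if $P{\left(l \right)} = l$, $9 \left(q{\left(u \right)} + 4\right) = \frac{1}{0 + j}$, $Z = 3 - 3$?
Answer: $\frac{1394761}{81} \approx 17219.0$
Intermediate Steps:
$Z = 0$
$j = -3$ ($j = \left(-1\right) 3 = -3$)
$q{\left(u \right)} = - \frac{109}{27}$ ($q{\left(u \right)} = -4 + \frac{1}{9 \left(0 - 3\right)} = -4 + \frac{1}{9 \left(-3\right)} = -4 + \frac{1}{9} \left(- \frac{1}{3}\right) = -4 - \frac{1}{27} = - \frac{109}{27}$)
$\left(q{\left(Z \right)} K{\left(-2 \right)} P{\left(3 \right)} + 107\right)^{2} = \left(\left(- \frac{109}{27}\right) \left(-2\right) 3 + 107\right)^{2} = \left(\frac{218}{27} \cdot 3 + 107\right)^{2} = \left(\frac{218}{9} + 107\right)^{2} = \left(\frac{1181}{9}\right)^{2} = \frac{1394761}{81}$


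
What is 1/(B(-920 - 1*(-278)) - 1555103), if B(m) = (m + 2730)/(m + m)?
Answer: -107/166396195 ≈ -6.4304e-7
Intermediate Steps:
B(m) = (2730 + m)/(2*m) (B(m) = (2730 + m)/((2*m)) = (2730 + m)*(1/(2*m)) = (2730 + m)/(2*m))
1/(B(-920 - 1*(-278)) - 1555103) = 1/((2730 + (-920 - 1*(-278)))/(2*(-920 - 1*(-278))) - 1555103) = 1/((2730 + (-920 + 278))/(2*(-920 + 278)) - 1555103) = 1/((½)*(2730 - 642)/(-642) - 1555103) = 1/((½)*(-1/642)*2088 - 1555103) = 1/(-174/107 - 1555103) = 1/(-166396195/107) = -107/166396195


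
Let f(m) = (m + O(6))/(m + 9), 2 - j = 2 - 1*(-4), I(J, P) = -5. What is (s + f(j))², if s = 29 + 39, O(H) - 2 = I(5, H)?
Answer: 110889/25 ≈ 4435.6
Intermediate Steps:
O(H) = -3 (O(H) = 2 - 5 = -3)
j = -4 (j = 2 - (2 - 1*(-4)) = 2 - (2 + 4) = 2 - 1*6 = 2 - 6 = -4)
f(m) = (-3 + m)/(9 + m) (f(m) = (m - 3)/(m + 9) = (-3 + m)/(9 + m))
s = 68
(s + f(j))² = (68 + (-3 - 4)/(9 - 4))² = (68 - 7/5)² = (333/5)² = 110889/25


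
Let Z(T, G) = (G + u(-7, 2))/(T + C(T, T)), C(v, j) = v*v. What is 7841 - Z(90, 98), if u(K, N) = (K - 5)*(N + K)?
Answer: 32108816/4095 ≈ 7841.0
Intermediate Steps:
C(v, j) = v²
u(K, N) = (-5 + K)*(K + N)
Z(T, G) = (60 + G)/(T + T²) (Z(T, G) = (G + ((-7)² - 5*(-7) - 5*2 - 7*2))/(T + T²) = (G + (49 + 35 - 10 - 14))/(T + T²) = (G + 60)/(T + T²) = (60 + G)/(T + T²))
7841 - Z(90, 98) = 7841 - (60 + 98)/(90*(1 + 90)) = 7841 - 158/(90*91) = 7841 - 1*79/4095 = 7841 - 79/4095 = 32108816/4095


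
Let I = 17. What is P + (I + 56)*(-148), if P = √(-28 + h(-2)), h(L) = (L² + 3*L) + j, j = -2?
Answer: -10804 + 4*I*√2 ≈ -10804.0 + 5.6569*I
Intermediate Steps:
h(L) = -2 + L² + 3*L (h(L) = (L² + 3*L) - 2 = -2 + L² + 3*L)
P = 4*I*√2 (P = √(-28 + (-2 + (-2)² + 3*(-2))) = √(-28 + (-2 + 4 - 6)) = √(-28 - 4) = √(-32) = 4*I*√2 ≈ 5.6569*I)
P + (I + 56)*(-148) = 4*I*√2 + (17 + 56)*(-148) = 4*I*√2 + 73*(-148) = 4*I*√2 - 10804 = -10804 + 4*I*√2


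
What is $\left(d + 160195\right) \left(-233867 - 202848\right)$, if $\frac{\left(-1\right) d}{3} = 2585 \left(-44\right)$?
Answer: $-218975451725$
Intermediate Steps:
$d = 341220$ ($d = - 3 \cdot 2585 \left(-44\right) = \left(-3\right) \left(-113740\right) = 341220$)
$\left(d + 160195\right) \left(-233867 - 202848\right) = \left(341220 + 160195\right) \left(-233867 - 202848\right) = 501415 \left(-436715\right) = -218975451725$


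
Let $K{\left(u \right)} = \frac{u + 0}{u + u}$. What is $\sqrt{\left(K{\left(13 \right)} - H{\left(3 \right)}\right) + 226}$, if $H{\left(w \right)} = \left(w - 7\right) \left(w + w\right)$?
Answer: $\frac{\sqrt{1002}}{2} \approx 15.827$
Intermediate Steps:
$K{\left(u \right)} = \frac{1}{2}$ ($K{\left(u \right)} = \frac{u}{2 u} = u \frac{1}{2 u} = \frac{1}{2}$)
$H{\left(w \right)} = 2 w \left(-7 + w\right)$ ($H{\left(w \right)} = \left(-7 + w\right) 2 w = 2 w \left(-7 + w\right)$)
$\sqrt{\left(K{\left(13 \right)} - H{\left(3 \right)}\right) + 226} = \sqrt{\left(\frac{1}{2} - 2 \cdot 3 \left(-7 + 3\right)\right) + 226} = \sqrt{\left(\frac{1}{2} - 2 \cdot 3 \left(-4\right)\right) + 226} = \sqrt{\left(\frac{1}{2} - -24\right) + 226} = \sqrt{\left(\frac{1}{2} + 24\right) + 226} = \sqrt{\frac{49}{2} + 226} = \sqrt{\frac{501}{2}} = \frac{\sqrt{1002}}{2}$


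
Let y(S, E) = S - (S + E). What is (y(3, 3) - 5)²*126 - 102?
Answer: 7962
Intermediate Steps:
y(S, E) = -E (y(S, E) = S - (E + S) = S + (-E - S) = -E)
(y(3, 3) - 5)²*126 - 102 = (-1*3 - 5)²*126 - 102 = (-3 - 5)²*126 - 102 = (-8)²*126 - 102 = 64*126 - 102 = 8064 - 102 = 7962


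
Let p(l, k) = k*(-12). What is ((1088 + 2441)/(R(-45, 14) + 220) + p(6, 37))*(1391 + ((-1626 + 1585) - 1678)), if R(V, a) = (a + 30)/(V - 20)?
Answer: 250111439/1782 ≈ 1.4035e+5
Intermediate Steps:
R(V, a) = (30 + a)/(-20 + V)
p(l, k) = -12*k
((1088 + 2441)/(R(-45, 14) + 220) + p(6, 37))*(1391 + ((-1626 + 1585) - 1678)) = ((1088 + 2441)/((30 + 14)/(-20 - 45) + 220) - 12*37)*(1391 + ((-1626 + 1585) - 1678)) = (3529/(44/(-65) + 220) - 444)*(1391 + (-41 - 1678)) = (3529/(-1/65*44 + 220) - 444)*(1391 - 1719) = (3529/(-44/65 + 220) - 444)*(-328) = (3529/(14256/65) - 444)*(-328) = (3529*(65/14256) - 444)*(-328) = (229385/14256 - 444)*(-328) = -6100279/14256*(-328) = 250111439/1782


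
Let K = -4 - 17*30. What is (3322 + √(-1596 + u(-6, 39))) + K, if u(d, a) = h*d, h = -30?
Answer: 2808 + 2*I*√354 ≈ 2808.0 + 37.63*I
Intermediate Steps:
u(d, a) = -30*d
K = -514 (K = -4 - 510 = -514)
(3322 + √(-1596 + u(-6, 39))) + K = (3322 + √(-1596 - 30*(-6))) - 514 = (3322 + √(-1596 + 180)) - 514 = (3322 + √(-1416)) - 514 = (3322 + 2*I*√354) - 514 = 2808 + 2*I*√354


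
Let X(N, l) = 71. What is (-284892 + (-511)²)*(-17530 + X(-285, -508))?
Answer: 415017889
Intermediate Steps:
(-284892 + (-511)²)*(-17530 + X(-285, -508)) = (-284892 + (-511)²)*(-17530 + 71) = (-284892 + 261121)*(-17459) = -23771*(-17459) = 415017889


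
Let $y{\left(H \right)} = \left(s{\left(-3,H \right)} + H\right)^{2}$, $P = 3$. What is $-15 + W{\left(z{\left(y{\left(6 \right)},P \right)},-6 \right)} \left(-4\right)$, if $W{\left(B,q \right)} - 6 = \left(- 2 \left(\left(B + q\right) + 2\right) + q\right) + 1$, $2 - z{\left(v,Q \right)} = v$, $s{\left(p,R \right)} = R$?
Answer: $-1187$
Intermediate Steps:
$y{\left(H \right)} = 4 H^{2}$ ($y{\left(H \right)} = \left(H + H\right)^{2} = \left(2 H\right)^{2} = 4 H^{2}$)
$z{\left(v,Q \right)} = 2 - v$
$W{\left(B,q \right)} = 3 - q - 2 B$ ($W{\left(B,q \right)} = 6 + \left(\left(- 2 \left(\left(B + q\right) + 2\right) + q\right) + 1\right) = 6 + \left(\left(- 2 \left(2 + B + q\right) + q\right) + 1\right) = 6 - \left(3 + q + 2 B\right) = 3 - q - 2 B$)
$-15 + W{\left(z{\left(y{\left(6 \right)},P \right)},-6 \right)} \left(-4\right) = -15 + \left(3 - -6 - 2 \left(2 - 4 \cdot 6^{2}\right)\right) \left(-4\right) = -15 + \left(3 + 6 - 2 \left(2 - 4 \cdot 36\right)\right) \left(-4\right) = -15 + \left(3 + 6 - 2 \left(2 - 144\right)\right) \left(-4\right) = -15 + \left(3 + 6 - -284\right) \left(-4\right) = -15 + \left(3 + 6 + 284\right) \left(-4\right) = -15 + 293 \left(-4\right) = -15 - 1172 = -1187$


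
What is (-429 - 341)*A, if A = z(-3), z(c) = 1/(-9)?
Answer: 770/9 ≈ 85.556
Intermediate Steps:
z(c) = -1/9
A = -1/9 ≈ -0.11111
(-429 - 341)*A = (-429 - 341)*(-1/9) = -770*(-1/9) = 770/9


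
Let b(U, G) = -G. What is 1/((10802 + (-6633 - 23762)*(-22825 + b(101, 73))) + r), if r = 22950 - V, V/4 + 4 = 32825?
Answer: 1/695887178 ≈ 1.4370e-9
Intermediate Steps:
V = 131284 (V = -16 + 4*32825 = -16 + 131300 = 131284)
r = -108334 (r = 22950 - 1*131284 = 22950 - 131284 = -108334)
1/((10802 + (-6633 - 23762)*(-22825 + b(101, 73))) + r) = 1/((10802 + (-6633 - 23762)*(-22825 - 1*73)) - 108334) = 1/((10802 - 30395*(-22825 - 73)) - 108334) = 1/((10802 - 30395*(-22898)) - 108334) = 1/((10802 + 695984710) - 108334) = 1/(695995512 - 108334) = 1/695887178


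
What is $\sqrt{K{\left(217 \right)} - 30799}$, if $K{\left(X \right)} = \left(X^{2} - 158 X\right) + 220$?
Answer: $4 i \sqrt{1111} \approx 133.33 i$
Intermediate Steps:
$K{\left(X \right)} = 220 + X^{2} - 158 X$
$\sqrt{K{\left(217 \right)} - 30799} = \sqrt{\left(220 + 217^{2} - 34286\right) - 30799} = \sqrt{\left(220 + 47089 - 34286\right) - 30799} = \sqrt{13023 - 30799} = \sqrt{-17776} = 4 i \sqrt{1111}$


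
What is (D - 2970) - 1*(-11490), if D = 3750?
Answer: 12270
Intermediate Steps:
(D - 2970) - 1*(-11490) = (3750 - 2970) - 1*(-11490) = 780 + 11490 = 12270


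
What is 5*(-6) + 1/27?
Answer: -809/27 ≈ -29.963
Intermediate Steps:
5*(-6) + 1/27 = -30 + 1/27 = -809/27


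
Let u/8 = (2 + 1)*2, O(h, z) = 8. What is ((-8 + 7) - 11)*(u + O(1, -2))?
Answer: -672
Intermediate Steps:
u = 48 (u = 8*((2 + 1)*2) = 8*(3*2) = 8*6 = 48)
((-8 + 7) - 11)*(u + O(1, -2)) = ((-8 + 7) - 11)*(48 + 8) = (-1 - 11)*56 = -12*56 = -672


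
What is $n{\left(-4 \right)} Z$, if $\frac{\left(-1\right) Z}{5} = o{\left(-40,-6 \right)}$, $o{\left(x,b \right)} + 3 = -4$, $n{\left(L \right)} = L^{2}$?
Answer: $560$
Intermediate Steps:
$o{\left(x,b \right)} = -7$ ($o{\left(x,b \right)} = -3 - 4 = -7$)
$Z = 35$ ($Z = \left(-5\right) \left(-7\right) = 35$)
$n{\left(-4 \right)} Z = \left(-4\right)^{2} \cdot 35 = 16 \cdot 35 = 560$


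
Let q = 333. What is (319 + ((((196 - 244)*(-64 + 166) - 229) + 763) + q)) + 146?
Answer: -3564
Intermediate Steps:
(319 + ((((196 - 244)*(-64 + 166) - 229) + 763) + q)) + 146 = (319 + ((((196 - 244)*(-64 + 166) - 229) + 763) + 333)) + 146 = (319 + (((-48*102 - 229) + 763) + 333)) + 146 = (319 + (((-4896 - 229) + 763) + 333)) + 146 = (319 + ((-5125 + 763) + 333)) + 146 = (319 + (-4362 + 333)) + 146 = (319 - 4029) + 146 = -3710 + 146 = -3564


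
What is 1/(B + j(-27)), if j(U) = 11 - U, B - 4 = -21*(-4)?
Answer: 1/126 ≈ 0.0079365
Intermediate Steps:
B = 88 (B = 4 - 21*(-4) = 4 + 84 = 88)
1/(B + j(-27)) = 1/(88 + (11 - 1*(-27))) = 1/(88 + (11 + 27)) = 1/(88 + 38) = 1/126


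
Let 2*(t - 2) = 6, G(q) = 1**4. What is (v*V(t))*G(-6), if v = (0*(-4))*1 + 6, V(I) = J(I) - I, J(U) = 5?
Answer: 0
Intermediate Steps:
G(q) = 1
t = 5 (t = 2 + (1/2)*6 = 2 + 3 = 5)
V(I) = 5 - I
v = 6 (v = 0*1 + 6 = 0 + 6 = 6)
(v*V(t))*G(-6) = (6*(5 - 1*5))*1 = (6*(5 - 5))*1 = (6*0)*1 = 0*1 = 0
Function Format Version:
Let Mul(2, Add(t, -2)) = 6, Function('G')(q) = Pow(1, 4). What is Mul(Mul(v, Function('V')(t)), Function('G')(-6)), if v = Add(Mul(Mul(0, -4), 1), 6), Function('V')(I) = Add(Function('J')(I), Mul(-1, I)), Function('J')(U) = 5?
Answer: 0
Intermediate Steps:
Function('G')(q) = 1
t = 5 (t = Add(2, Mul(Rational(1, 2), 6)) = Add(2, 3) = 5)
Function('V')(I) = Add(5, Mul(-1, I))
v = 6 (v = Add(Mul(0, 1), 6) = Add(0, 6) = 6)
Mul(Mul(v, Function('V')(t)), Function('G')(-6)) = Mul(Mul(6, Add(5, Mul(-1, 5))), 1) = Mul(Mul(6, Add(5, -5)), 1) = Mul(Mul(6, 0), 1) = Mul(0, 1) = 0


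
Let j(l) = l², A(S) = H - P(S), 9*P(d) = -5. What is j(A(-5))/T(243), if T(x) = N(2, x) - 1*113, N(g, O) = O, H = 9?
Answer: 3698/5265 ≈ 0.70237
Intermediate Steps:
P(d) = -5/9 (P(d) = (⅑)*(-5) = -5/9)
A(S) = 86/9 (A(S) = 9 - 1*(-5/9) = 9 + 5/9 = 86/9)
T(x) = -113 + x (T(x) = x - 1*113 = x - 113 = -113 + x)
j(A(-5))/T(243) = (86/9)²/(-113 + 243) = (7396/81)/130 = (7396/81)*(1/130) = 3698/5265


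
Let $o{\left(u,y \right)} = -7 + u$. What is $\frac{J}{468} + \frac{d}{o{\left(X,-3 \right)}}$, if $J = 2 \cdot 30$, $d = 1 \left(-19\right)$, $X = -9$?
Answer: $\frac{821}{624} \approx 1.3157$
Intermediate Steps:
$d = -19$
$J = 60$
$\frac{J}{468} + \frac{d}{o{\left(X,-3 \right)}} = \frac{60}{468} - \frac{19}{-7 - 9} = 60 \cdot \frac{1}{468} - \frac{19}{-16} = \frac{5}{39} - - \frac{19}{16} = \frac{5}{39} + \frac{19}{16} = \frac{821}{624}$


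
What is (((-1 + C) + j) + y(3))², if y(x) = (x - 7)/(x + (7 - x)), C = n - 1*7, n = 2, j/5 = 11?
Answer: 114921/49 ≈ 2345.3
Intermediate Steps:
j = 55 (j = 5*11 = 55)
C = -5 (C = 2 - 1*7 = 2 - 7 = -5)
y(x) = -1 + x/7 (y(x) = (-7 + x)/7 = (-7 + x)*(⅐) = -1 + x/7)
(((-1 + C) + j) + y(3))² = (((-1 - 5) + 55) + (-1 + (⅐)*3))² = ((-6 + 55) + (-1 + 3/7))² = (49 - 4/7)² = (339/7)² = 114921/49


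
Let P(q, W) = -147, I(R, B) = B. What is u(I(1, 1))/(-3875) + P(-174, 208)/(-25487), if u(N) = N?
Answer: 77734/14108875 ≈ 0.0055096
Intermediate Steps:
u(I(1, 1))/(-3875) + P(-174, 208)/(-25487) = 1/(-3875) - 147/(-25487) = 1*(-1/3875) - 147*(-1/25487) = -1/3875 + 21/3641 = 77734/14108875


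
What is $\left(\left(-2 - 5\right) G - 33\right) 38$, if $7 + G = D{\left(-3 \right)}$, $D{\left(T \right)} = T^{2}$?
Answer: $-1786$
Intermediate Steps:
$G = 2$ ($G = -7 + \left(-3\right)^{2} = -7 + 9 = 2$)
$\left(\left(-2 - 5\right) G - 33\right) 38 = \left(\left(-2 - 5\right) 2 - 33\right) 38 = \left(\left(-7\right) 2 - 33\right) 38 = \left(-14 - 33\right) 38 = \left(-47\right) 38 = -1786$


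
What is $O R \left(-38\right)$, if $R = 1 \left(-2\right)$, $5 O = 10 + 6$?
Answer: $\frac{1216}{5} \approx 243.2$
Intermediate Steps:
$O = \frac{16}{5}$ ($O = \frac{10 + 6}{5} = \frac{1}{5} \cdot 16 = \frac{16}{5} \approx 3.2$)
$R = -2$
$O R \left(-38\right) = \frac{16}{5} \left(-2\right) \left(-38\right) = \left(- \frac{32}{5}\right) \left(-38\right) = \frac{1216}{5}$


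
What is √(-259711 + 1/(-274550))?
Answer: 3*I*√301059876882/3230 ≈ 509.62*I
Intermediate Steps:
√(-259711 + 1/(-274550)) = √(-259711 - 1/274550) = √(-71303655051/274550) = 3*I*√301059876882/3230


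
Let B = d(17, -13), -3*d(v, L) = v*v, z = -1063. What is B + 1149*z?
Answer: -3664450/3 ≈ -1.2215e+6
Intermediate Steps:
d(v, L) = -v²/3 (d(v, L) = -v*v/3 = -v²/3)
B = -289/3 (B = -⅓*17² = -⅓*289 = -289/3 ≈ -96.333)
B + 1149*z = -289/3 + 1149*(-1063) = -289/3 - 1221387 = -3664450/3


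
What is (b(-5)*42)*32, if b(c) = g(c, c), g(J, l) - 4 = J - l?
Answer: 5376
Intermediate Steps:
g(J, l) = 4 + J - l (g(J, l) = 4 + (J - l) = 4 + J - l)
b(c) = 4 (b(c) = 4 + c - c = 4)
(b(-5)*42)*32 = (4*42)*32 = 168*32 = 5376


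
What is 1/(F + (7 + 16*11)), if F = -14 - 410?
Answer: -1/241 ≈ -0.0041494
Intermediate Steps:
F = -424
1/(F + (7 + 16*11)) = 1/(-424 + (7 + 16*11)) = 1/(-424 + (7 + 176)) = 1/(-424 + 183) = 1/(-241) = -1/241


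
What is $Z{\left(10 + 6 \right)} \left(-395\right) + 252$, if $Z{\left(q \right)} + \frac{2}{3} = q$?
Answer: $- \frac{17414}{3} \approx -5804.7$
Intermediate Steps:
$Z{\left(q \right)} = - \frac{2}{3} + q$
$Z{\left(10 + 6 \right)} \left(-395\right) + 252 = \left(- \frac{2}{3} + \left(10 + 6\right)\right) \left(-395\right) + 252 = \left(- \frac{2}{3} + 16\right) \left(-395\right) + 252 = \frac{46}{3} \left(-395\right) + 252 = - \frac{18170}{3} + 252 = - \frac{17414}{3}$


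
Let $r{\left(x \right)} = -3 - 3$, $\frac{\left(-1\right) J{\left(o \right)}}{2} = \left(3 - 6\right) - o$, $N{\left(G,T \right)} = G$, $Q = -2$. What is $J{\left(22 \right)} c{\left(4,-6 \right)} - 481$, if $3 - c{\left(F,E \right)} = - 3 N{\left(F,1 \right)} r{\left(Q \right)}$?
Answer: $-3931$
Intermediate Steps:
$J{\left(o \right)} = 6 + 2 o$ ($J{\left(o \right)} = - 2 \left(\left(3 - 6\right) - o\right) = - 2 \left(-3 - o\right) = 6 + 2 o$)
$r{\left(x \right)} = -6$
$c{\left(F,E \right)} = 3 - 18 F$ ($c{\left(F,E \right)} = 3 - - 3 F \left(-6\right) = 3 - 18 F$)
$J{\left(22 \right)} c{\left(4,-6 \right)} - 481 = \left(6 + 2 \cdot 22\right) \left(3 - 72\right) - 481 = \left(6 + 44\right) \left(3 - 72\right) - 481 = 50 \left(-69\right) - 481 = -3450 - 481 = -3931$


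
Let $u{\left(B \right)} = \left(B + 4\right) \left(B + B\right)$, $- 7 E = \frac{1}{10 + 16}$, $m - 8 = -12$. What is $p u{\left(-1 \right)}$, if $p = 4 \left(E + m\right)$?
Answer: $\frac{8748}{91} \approx 96.132$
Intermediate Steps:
$m = -4$ ($m = 8 - 12 = -4$)
$E = - \frac{1}{182}$ ($E = - \frac{1}{7 \left(10 + 16\right)} = - \frac{1}{7 \cdot 26} = \left(- \frac{1}{7}\right) \frac{1}{26} = - \frac{1}{182} \approx -0.0054945$)
$u{\left(B \right)} = 2 B \left(4 + B\right)$ ($u{\left(B \right)} = \left(4 + B\right) 2 B = 2 B \left(4 + B\right)$)
$p = - \frac{1458}{91}$ ($p = 4 \left(- \frac{1}{182} - 4\right) = 4 \left(- \frac{729}{182}\right) = - \frac{1458}{91} \approx -16.022$)
$p u{\left(-1 \right)} = - \frac{1458 \cdot 2 \left(-1\right) \left(4 - 1\right)}{91} = - \frac{1458 \cdot 2 \left(-1\right) 3}{91} = \left(- \frac{1458}{91}\right) \left(-6\right) = \frac{8748}{91}$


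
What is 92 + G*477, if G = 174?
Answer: 83090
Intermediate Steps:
92 + G*477 = 92 + 174*477 = 92 + 82998 = 83090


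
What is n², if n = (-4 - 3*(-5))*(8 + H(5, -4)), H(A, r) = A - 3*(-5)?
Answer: 94864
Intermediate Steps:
H(A, r) = 15 + A (H(A, r) = A + 15 = 15 + A)
n = 308 (n = (-4 - 3*(-5))*(8 + (15 + 5)) = (-4 + 15)*(8 + 20) = 11*28 = 308)
n² = 308² = 94864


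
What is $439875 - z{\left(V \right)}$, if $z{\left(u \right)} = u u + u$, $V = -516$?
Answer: $174135$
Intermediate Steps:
$z{\left(u \right)} = u + u^{2}$ ($z{\left(u \right)} = u^{2} + u = u + u^{2}$)
$439875 - z{\left(V \right)} = 439875 - - 516 \left(1 - 516\right) = 439875 - \left(-516\right) \left(-515\right) = 439875 - 265740 = 174135$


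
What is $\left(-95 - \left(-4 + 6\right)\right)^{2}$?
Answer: $9409$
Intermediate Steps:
$\left(-95 - \left(-4 + 6\right)\right)^{2} = \left(-95 - 2\right)^{2} = \left(-97\right)^{2} = 9409$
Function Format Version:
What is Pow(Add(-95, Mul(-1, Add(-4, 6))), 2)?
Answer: 9409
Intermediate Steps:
Pow(Add(-95, Mul(-1, Add(-4, 6))), 2) = Pow(Add(-95, Mul(-1, 2)), 2) = Pow(Add(-95, -2), 2) = Pow(-97, 2) = 9409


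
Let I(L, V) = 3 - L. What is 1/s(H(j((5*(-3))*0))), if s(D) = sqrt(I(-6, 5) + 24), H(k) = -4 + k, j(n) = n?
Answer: sqrt(33)/33 ≈ 0.17408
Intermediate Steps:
s(D) = sqrt(33) (s(D) = sqrt((3 - 1*(-6)) + 24) = sqrt((3 + 6) + 24) = sqrt(9 + 24) = sqrt(33))
1/s(H(j((5*(-3))*0))) = 1/(sqrt(33)) = sqrt(33)/33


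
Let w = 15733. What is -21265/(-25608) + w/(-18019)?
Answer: -19716629/461430552 ≈ -0.042729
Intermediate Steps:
-21265/(-25608) + w/(-18019) = -21265/(-25608) + 15733/(-18019) = -21265*(-1/25608) + 15733*(-1/18019) = 21265/25608 - 15733/18019 = -19716629/461430552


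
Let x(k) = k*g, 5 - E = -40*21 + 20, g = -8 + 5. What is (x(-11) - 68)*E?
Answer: -28875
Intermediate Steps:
g = -3
E = 825 (E = 5 - (-40*21 + 20) = 5 - (-840 + 20) = 5 - 1*(-820) = 5 + 820 = 825)
x(k) = -3*k (x(k) = k*(-3) = -3*k)
(x(-11) - 68)*E = (-3*(-11) - 68)*825 = (33 - 68)*825 = -35*825 = -28875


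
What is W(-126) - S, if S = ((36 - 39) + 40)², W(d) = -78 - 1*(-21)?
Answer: -1426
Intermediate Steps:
W(d) = -57 (W(d) = -78 + 21 = -57)
S = 1369 (S = (-3 + 40)² = 37² = 1369)
W(-126) - S = -57 - 1*1369 = -57 - 1369 = -1426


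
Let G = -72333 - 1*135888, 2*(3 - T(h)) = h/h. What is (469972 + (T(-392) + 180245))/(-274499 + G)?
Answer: -185777/137920 ≈ -1.3470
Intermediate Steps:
T(h) = 5/2 (T(h) = 3 - h/(2*h) = 3 - ½*1 = 3 - ½ = 5/2)
G = -208221 (G = -72333 - 135888 = -208221)
(469972 + (T(-392) + 180245))/(-274499 + G) = (469972 + (5/2 + 180245))/(-274499 - 208221) = (469972 + 360495/2)/(-482720) = (1300439/2)*(-1/482720) = -185777/137920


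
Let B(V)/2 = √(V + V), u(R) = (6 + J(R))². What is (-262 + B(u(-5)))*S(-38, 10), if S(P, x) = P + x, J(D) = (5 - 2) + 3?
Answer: 7336 - 672*√2 ≈ 6385.6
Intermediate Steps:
J(D) = 6 (J(D) = 3 + 3 = 6)
u(R) = 144 (u(R) = (6 + 6)² = 12² = 144)
B(V) = 2*√2*√V (B(V) = 2*√(V + V) = 2*√(2*V) = 2*(√2*√V) = 2*√2*√V)
(-262 + B(u(-5)))*S(-38, 10) = (-262 + 2*√2*√144)*(-38 + 10) = (-262 + 2*√2*12)*(-28) = (-262 + 24*√2)*(-28) = 7336 - 672*√2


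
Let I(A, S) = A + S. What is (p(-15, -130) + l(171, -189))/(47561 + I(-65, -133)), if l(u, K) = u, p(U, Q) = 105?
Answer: 276/47363 ≈ 0.0058273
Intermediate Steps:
(p(-15, -130) + l(171, -189))/(47561 + I(-65, -133)) = (105 + 171)/(47561 + (-65 - 133)) = 276/(47561 - 198) = 276/47363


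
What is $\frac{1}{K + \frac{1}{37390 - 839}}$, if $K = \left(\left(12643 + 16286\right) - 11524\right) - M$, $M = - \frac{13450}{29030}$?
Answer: $\frac{106107553}{1846851123963} \approx 5.7453 \cdot 10^{-5}$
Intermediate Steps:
$M = - \frac{1345}{2903}$ ($M = \left(-13450\right) \frac{1}{29030} = - \frac{1345}{2903} \approx -0.46331$)
$K = \frac{50528060}{2903}$ ($K = \left(\left(12643 + 16286\right) - 11524\right) - - \frac{1345}{2903} = \left(28929 - 11524\right) + \frac{1345}{2903} = 17405 + \frac{1345}{2903} = \frac{50528060}{2903} \approx 17405.0$)
$\frac{1}{K + \frac{1}{37390 - 839}} = \frac{1}{\frac{50528060}{2903} + \frac{1}{37390 - 839}} = \frac{1}{\frac{50528060}{2903} + \frac{1}{36551}} = \frac{1}{\frac{1846851123963}{106107553}} = \frac{106107553}{1846851123963}$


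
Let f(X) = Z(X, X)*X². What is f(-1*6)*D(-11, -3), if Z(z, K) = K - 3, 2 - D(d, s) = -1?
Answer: -972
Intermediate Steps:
D(d, s) = 3 (D(d, s) = 2 - 1*(-1) = 2 + 1 = 3)
Z(z, K) = -3 + K
f(X) = X²*(-3 + X) (f(X) = (-3 + X)*X² = X²*(-3 + X))
f(-1*6)*D(-11, -3) = ((-1*6)²*(-3 - 1*6))*3 = ((-6)²*(-3 - 6))*3 = (36*(-9))*3 = -324*3 = -972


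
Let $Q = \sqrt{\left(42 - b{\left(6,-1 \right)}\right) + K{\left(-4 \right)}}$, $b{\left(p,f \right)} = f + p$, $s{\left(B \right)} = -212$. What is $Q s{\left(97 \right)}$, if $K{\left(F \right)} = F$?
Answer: $- 212 \sqrt{33} \approx -1217.8$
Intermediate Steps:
$Q = \sqrt{33}$ ($Q = \sqrt{\left(42 - \left(-1 + 6\right)\right) - 4} = \sqrt{\left(42 - 5\right) - 4} = \sqrt{37 - 4} = \sqrt{33} \approx 5.7446$)
$Q s{\left(97 \right)} = \sqrt{33} \left(-212\right) = - 212 \sqrt{33}$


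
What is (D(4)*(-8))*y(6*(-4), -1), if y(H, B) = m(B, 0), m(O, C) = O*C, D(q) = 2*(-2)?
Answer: 0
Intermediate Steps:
D(q) = -4
m(O, C) = C*O
y(H, B) = 0 (y(H, B) = 0*B = 0)
(D(4)*(-8))*y(6*(-4), -1) = -4*(-8)*0 = 32*0 = 0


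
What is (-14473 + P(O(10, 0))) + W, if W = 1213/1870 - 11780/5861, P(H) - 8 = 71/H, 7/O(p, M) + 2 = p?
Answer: -1103641002539/76720490 ≈ -14385.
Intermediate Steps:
O(p, M) = 7/(-2 + p)
P(H) = 8 + 71/H
W = -14919207/10960070 (W = 1213*(1/1870) - 11780*1/5861 = 1213/1870 - 11780/5861 = -14919207/10960070 ≈ -1.3612)
(-14473 + P(O(10, 0))) + W = (-14473 + (8 + 71/((7/(-2 + 10))))) - 14919207/10960070 = (-14473 + (8 + 71/((7/8)))) - 14919207/10960070 = (-14473 + (8 + 71/((7*(⅛))))) - 14919207/10960070 = (-14473 + (8 + 71/(7/8))) - 14919207/10960070 = (-14473 + (8 + 71*(8/7))) - 14919207/10960070 = (-14473 + (8 + 568/7)) - 14919207/10960070 = (-14473 + 624/7) - 14919207/10960070 = -100687/7 - 14919207/10960070 = -1103641002539/76720490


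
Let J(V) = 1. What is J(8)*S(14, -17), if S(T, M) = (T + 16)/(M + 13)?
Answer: -15/2 ≈ -7.5000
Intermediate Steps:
S(T, M) = (16 + T)/(13 + M)
J(8)*S(14, -17) = 1*((16 + 14)/(13 - 17)) = 1*(30/(-4)) = 1*(-¼*30) = 1*(-15/2) = -15/2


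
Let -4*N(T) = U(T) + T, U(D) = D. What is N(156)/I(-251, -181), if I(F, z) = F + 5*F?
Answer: 13/251 ≈ 0.051793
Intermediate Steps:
N(T) = -T/2 (N(T) = -(T + T)/4 = -T/2)
I(F, z) = 6*F
N(156)/I(-251, -181) = (-1/2*156)/((6*(-251))) = -78/(-1506) = -78*(-1/1506) = 13/251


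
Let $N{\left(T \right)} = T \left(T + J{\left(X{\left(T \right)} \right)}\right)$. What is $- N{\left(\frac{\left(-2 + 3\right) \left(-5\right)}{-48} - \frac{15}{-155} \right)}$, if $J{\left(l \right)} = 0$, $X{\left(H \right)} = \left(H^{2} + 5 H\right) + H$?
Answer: $- \frac{89401}{2214144} \approx -0.040377$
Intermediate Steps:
$X{\left(H \right)} = H^{2} + 6 H$
$N{\left(T \right)} = T^{2}$ ($N{\left(T \right)} = T \left(T + 0\right) = T T = T^{2}$)
$- N{\left(\frac{\left(-2 + 3\right) \left(-5\right)}{-48} - \frac{15}{-155} \right)} = - \left(\frac{\left(-2 + 3\right) \left(-5\right)}{-48} - \frac{15}{-155}\right)^{2} = - \left(1 \left(-5\right) \left(- \frac{1}{48}\right) - - \frac{3}{31}\right)^{2} = - \left(\left(-5\right) \left(- \frac{1}{48}\right) + \frac{3}{31}\right)^{2} = - \left(\frac{5}{48} + \frac{3}{31}\right)^{2} = - \left(\frac{299}{1488}\right)^{2} = \left(-1\right) \frac{89401}{2214144} = - \frac{89401}{2214144}$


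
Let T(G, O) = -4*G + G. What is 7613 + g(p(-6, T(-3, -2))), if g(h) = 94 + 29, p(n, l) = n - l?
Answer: 7736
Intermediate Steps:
T(G, O) = -3*G
g(h) = 123
7613 + g(p(-6, T(-3, -2))) = 7613 + 123 = 7736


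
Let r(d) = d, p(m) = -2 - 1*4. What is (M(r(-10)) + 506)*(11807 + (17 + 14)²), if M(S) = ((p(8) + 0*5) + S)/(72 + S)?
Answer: 200176704/31 ≈ 6.4573e+6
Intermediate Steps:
p(m) = -6 (p(m) = -2 - 4 = -6)
M(S) = (-6 + S)/(72 + S) (M(S) = ((-6 + 0*5) + S)/(72 + S) = ((-6 + 0) + S)/(72 + S) = (-6 + S)/(72 + S))
(M(r(-10)) + 506)*(11807 + (17 + 14)²) = ((-6 - 10)/(72 - 10) + 506)*(11807 + (17 + 14)²) = (-16/62 + 506)*(11807 + 31²) = ((1/62)*(-16) + 506)*(11807 + 961) = (-8/31 + 506)*12768 = (15678/31)*12768 = 200176704/31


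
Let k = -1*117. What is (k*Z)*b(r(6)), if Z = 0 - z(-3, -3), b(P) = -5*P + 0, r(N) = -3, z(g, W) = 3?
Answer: 5265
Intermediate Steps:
k = -117
b(P) = -5*P
Z = -3 (Z = 0 - 1*3 = 0 - 3 = -3)
(k*Z)*b(r(6)) = (-117*(-3))*(-5*(-3)) = 351*15 = 5265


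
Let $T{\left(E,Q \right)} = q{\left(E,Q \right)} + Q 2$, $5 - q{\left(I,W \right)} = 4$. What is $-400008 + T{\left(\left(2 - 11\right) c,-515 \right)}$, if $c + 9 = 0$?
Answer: $-401037$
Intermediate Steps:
$c = -9$ ($c = -9 + 0 = -9$)
$q{\left(I,W \right)} = 1$ ($q{\left(I,W \right)} = 5 - 4 = 1$)
$T{\left(E,Q \right)} = 1 + 2 Q$ ($T{\left(E,Q \right)} = 1 + Q 2 = 1 + 2 Q$)
$-400008 + T{\left(\left(2 - 11\right) c,-515 \right)} = -400008 + \left(1 + 2 \left(-515\right)\right) = -400008 + \left(1 - 1030\right) = -400008 - 1029 = -401037$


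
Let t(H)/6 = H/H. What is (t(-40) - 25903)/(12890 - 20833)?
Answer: 551/169 ≈ 3.2604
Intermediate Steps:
t(H) = 6 (t(H) = 6*(H/H) = 6*1 = 6)
(t(-40) - 25903)/(12890 - 20833) = (6 - 25903)/(12890 - 20833) = -25897/(-7943) = -25897*(-1/7943) = 551/169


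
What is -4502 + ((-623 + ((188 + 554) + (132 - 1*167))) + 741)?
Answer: -3677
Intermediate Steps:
-4502 + ((-623 + ((188 + 554) + (132 - 1*167))) + 741) = -4502 + ((-623 + (742 + (132 - 167))) + 741) = -4502 + ((-623 + (742 - 35)) + 741) = -4502 + ((-623 + 707) + 741) = -4502 + (84 + 741) = -4502 + 825 = -3677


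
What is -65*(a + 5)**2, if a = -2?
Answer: -585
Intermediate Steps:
-65*(a + 5)**2 = -65*(-2 + 5)**2 = -65*3**2 = -65*9 = -585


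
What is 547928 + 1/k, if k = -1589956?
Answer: 871181411167/1589956 ≈ 5.4793e+5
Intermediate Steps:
547928 + 1/k = 547928 + 1/(-1589956) = 547928 - 1/1589956 = 871181411167/1589956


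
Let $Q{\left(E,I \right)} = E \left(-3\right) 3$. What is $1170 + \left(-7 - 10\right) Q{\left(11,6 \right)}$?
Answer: $2853$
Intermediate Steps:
$Q{\left(E,I \right)} = - 9 E$ ($Q{\left(E,I \right)} = - 3 E 3 = - 9 E$)
$1170 + \left(-7 - 10\right) Q{\left(11,6 \right)} = 1170 + \left(-7 - 10\right) \left(\left(-9\right) 11\right) = 1170 + \left(-7 - 10\right) \left(-99\right) = 1170 - -1683 = 1170 + 1683 = 2853$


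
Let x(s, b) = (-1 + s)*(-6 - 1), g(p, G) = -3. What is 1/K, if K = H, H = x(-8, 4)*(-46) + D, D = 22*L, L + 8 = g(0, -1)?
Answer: -1/3140 ≈ -0.00031847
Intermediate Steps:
L = -11 (L = -8 - 3 = -11)
D = -242 (D = 22*(-11) = -242)
x(s, b) = 7 - 7*s (x(s, b) = (-1 + s)*(-7) = 7 - 7*s)
H = -3140 (H = (7 - 7*(-8))*(-46) - 242 = (7 + 56)*(-46) - 242 = 63*(-46) - 242 = -2898 - 242 = -3140)
K = -3140
1/K = 1/(-3140) = -1/3140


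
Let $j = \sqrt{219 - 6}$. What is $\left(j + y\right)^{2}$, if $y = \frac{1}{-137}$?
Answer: $\frac{3997798}{18769} - \frac{2 \sqrt{213}}{137} \approx 212.79$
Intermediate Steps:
$j = \sqrt{213} \approx 14.595$
$y = - \frac{1}{137} \approx -0.0072993$
$\left(j + y\right)^{2} = \left(\sqrt{213} - \frac{1}{137}\right)^{2} = \left(- \frac{1}{137} + \sqrt{213}\right)^{2}$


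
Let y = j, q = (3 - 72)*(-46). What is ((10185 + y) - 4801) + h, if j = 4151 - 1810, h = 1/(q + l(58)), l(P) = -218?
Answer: 22835101/2956 ≈ 7725.0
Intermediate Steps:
q = 3174 (q = -69*(-46) = 3174)
h = 1/2956 (h = 1/(3174 - 218) = 1/2956 ≈ 0.00033830)
j = 2341
y = 2341
((10185 + y) - 4801) + h = ((10185 + 2341) - 4801) + 1/2956 = (12526 - 4801) + 1/2956 = 7725 + 1/2956 = 22835101/2956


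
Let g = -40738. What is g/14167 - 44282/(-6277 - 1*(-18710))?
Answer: -1133838648/176138311 ≈ -6.4372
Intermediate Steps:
g/14167 - 44282/(-6277 - 1*(-18710)) = -40738/14167 - 44282/(-6277 - 1*(-18710)) = -40738*1/14167 - 44282/(-6277 + 18710) = -40738/14167 - 44282/12433 = -1133838648/176138311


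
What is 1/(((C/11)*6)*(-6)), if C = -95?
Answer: 11/3420 ≈ 0.0032164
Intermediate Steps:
1/(((C/11)*6)*(-6)) = 1/((-95/11*6)*(-6)) = 1/((-95*1/11*6)*(-6)) = 1/(-95/11*6*(-6)) = 1/(-570/11*(-6)) = 1/(3420/11) = 11/3420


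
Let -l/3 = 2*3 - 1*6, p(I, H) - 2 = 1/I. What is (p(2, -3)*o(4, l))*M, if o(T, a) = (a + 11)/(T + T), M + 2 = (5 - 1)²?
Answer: 385/8 ≈ 48.125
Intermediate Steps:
p(I, H) = 2 + 1/I
M = 14 (M = -2 + (5 - 1)² = -2 + 4² = -2 + 16 = 14)
l = 0 (l = -3*(2*3 - 1*6) = -3*(6 - 6) = -3*0 = 0)
o(T, a) = (11 + a)/(2*T) (o(T, a) = (11 + a)/((2*T)) = (11 + a)*(1/(2*T)) = (11 + a)/(2*T))
(p(2, -3)*o(4, l))*M = ((2 + 1/2)*((½)*(11 + 0)/4))*14 = ((2 + ½)*((½)*(¼)*11))*14 = ((5/2)*(11/8))*14 = (55/16)*14 = 385/8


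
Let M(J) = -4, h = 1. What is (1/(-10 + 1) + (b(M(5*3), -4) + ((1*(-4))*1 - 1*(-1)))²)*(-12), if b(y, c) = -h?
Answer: -572/3 ≈ -190.67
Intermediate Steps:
b(y, c) = -1 (b(y, c) = -1*1 = -1)
(1/(-10 + 1) + (b(M(5*3), -4) + ((1*(-4))*1 - 1*(-1)))²)*(-12) = (1/(-10 + 1) + (-1 + ((1*(-4))*1 - 1*(-1)))²)*(-12) = (1/(-9) + (-1 + (-4*1 + 1))²)*(-12) = (-⅑ + (-1 + (-4 + 1))²)*(-12) = (-⅑ + (-1 - 3)²)*(-12) = (-⅑ + (-4)²)*(-12) = (-⅑ + 16)*(-12) = (143/9)*(-12) = -572/3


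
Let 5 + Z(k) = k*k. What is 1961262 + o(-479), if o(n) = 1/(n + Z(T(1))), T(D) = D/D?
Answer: 947289545/483 ≈ 1.9613e+6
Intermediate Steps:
T(D) = 1
Z(k) = -5 + k**2 (Z(k) = -5 + k*k = -5 + k**2)
o(n) = 1/(-4 + n) (o(n) = 1/(n + (-5 + 1**2)) = 1/(n + (-5 + 1)) = 1/(n - 4) = 1/(-4 + n))
1961262 + o(-479) = 1961262 + 1/(-4 - 479) = 1961262 + 1/(-483) = 1961262 - 1/483 = 947289545/483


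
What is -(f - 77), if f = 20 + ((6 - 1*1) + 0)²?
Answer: 32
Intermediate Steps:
f = 45 (f = 20 + ((6 - 1) + 0)² = 20 + (5 + 0)² = 20 + 5² = 20 + 25 = 45)
-(f - 77) = -(45 - 77) = -1*(-32) = 32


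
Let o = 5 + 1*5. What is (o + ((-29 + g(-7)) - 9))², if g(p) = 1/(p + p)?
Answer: 154449/196 ≈ 788.00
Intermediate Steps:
g(p) = 1/(2*p)
o = 10 (o = 5 + 5 = 10)
(o + ((-29 + g(-7)) - 9))² = (10 + ((-29 + (½)/(-7)) - 9))² = (10 + ((-29 + (½)*(-⅐)) - 9))² = (10 + ((-29 - 1/14) - 9))² = (10 + (-407/14 - 9))² = (10 - 533/14)² = (-393/14)² = 154449/196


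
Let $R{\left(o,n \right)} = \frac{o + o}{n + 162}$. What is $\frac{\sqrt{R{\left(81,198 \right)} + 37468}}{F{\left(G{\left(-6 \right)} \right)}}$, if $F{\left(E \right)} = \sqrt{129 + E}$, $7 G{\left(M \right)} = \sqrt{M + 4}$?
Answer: $\frac{\sqrt{26227915}}{10 \sqrt{903 + i \sqrt{2}}} \approx 17.043 - 0.013345 i$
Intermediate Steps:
$G{\left(M \right)} = \frac{\sqrt{4 + M}}{7}$ ($G{\left(M \right)} = \frac{\sqrt{M + 4}}{7} = \frac{\sqrt{4 + M}}{7}$)
$R{\left(o,n \right)} = \frac{2 o}{162 + n}$
$\frac{\sqrt{R{\left(81,198 \right)} + 37468}}{F{\left(G{\left(-6 \right)} \right)}} = \frac{\sqrt{2 \cdot 81 \frac{1}{162 + 198} + 37468}}{\sqrt{129 + \frac{\sqrt{4 - 6}}{7}}} = \frac{\sqrt{2 \cdot 81 \cdot \frac{1}{360} + 37468}}{\sqrt{129 + \frac{\sqrt{-2}}{7}}} = \frac{\sqrt{2 \cdot 81 \cdot \frac{1}{360} + 37468}}{\sqrt{129 + \frac{i \sqrt{2}}{7}}} = \frac{\sqrt{\frac{9}{20} + 37468}}{\sqrt{129 + \frac{i \sqrt{2}}{7}}} = \frac{\sqrt{\frac{749369}{20}}}{\sqrt{129 + \frac{i \sqrt{2}}{7}}} = \frac{\frac{1}{10} \sqrt{3746845}}{\sqrt{129 + \frac{i \sqrt{2}}{7}}} = \frac{\sqrt{3746845}}{10 \sqrt{129 + \frac{i \sqrt{2}}{7}}}$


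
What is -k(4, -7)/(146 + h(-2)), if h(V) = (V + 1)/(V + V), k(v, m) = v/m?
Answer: 16/4095 ≈ 0.0039072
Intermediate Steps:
h(V) = (1 + V)/(2*V) (h(V) = (1 + V)/((2*V)) = (1 + V)*(1/(2*V)) = (1 + V)/(2*V))
-k(4, -7)/(146 + h(-2)) = -4/(-7)/(146 + (1/2)*(1 - 2)/(-2)) = -4*(-1/7)/(146 + (1/2)*(-1/2)*(-1)) = -(-4)/(7*(146 + 1/4)) = -(-4)/(7*585/4) = -(-4)*4/(7*585) = -1*(-16/4095) = 16/4095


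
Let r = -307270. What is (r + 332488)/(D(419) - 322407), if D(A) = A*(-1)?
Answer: -12609/161413 ≈ -0.078116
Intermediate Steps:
D(A) = -A
(r + 332488)/(D(419) - 322407) = (-307270 + 332488)/(-1*419 - 322407) = 25218/(-419 - 322407) = 25218/(-322826) = 25218*(-1/322826) = -12609/161413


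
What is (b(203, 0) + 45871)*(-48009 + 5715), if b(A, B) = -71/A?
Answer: -56261545164/29 ≈ -1.9401e+9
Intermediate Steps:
(b(203, 0) + 45871)*(-48009 + 5715) = (-71/203 + 45871)*(-48009 + 5715) = (-71*1/203 + 45871)*(-42294) = (-71/203 + 45871)*(-42294) = (9311742/203)*(-42294) = -56261545164/29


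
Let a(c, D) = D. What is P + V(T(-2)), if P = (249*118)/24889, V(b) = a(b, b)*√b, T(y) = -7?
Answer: 29382/24889 - 7*I*√7 ≈ 1.1805 - 18.52*I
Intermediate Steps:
V(b) = b^(3/2) (V(b) = b*√b = b^(3/2))
P = 29382/24889 (P = 29382*(1/24889) = 29382/24889 ≈ 1.1805)
P + V(T(-2)) = 29382/24889 + (-7)^(3/2) = 29382/24889 - 7*I*√7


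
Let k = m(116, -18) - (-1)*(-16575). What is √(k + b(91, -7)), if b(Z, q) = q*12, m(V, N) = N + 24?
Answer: I*√16653 ≈ 129.05*I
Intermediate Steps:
m(V, N) = 24 + N
b(Z, q) = 12*q
k = -16569 (k = (24 - 18) - (-1)*(-16575) = 6 - 1*16575 = 6 - 16575 = -16569)
√(k + b(91, -7)) = √(-16569 + 12*(-7)) = √(-16569 - 84) = √(-16653) = I*√16653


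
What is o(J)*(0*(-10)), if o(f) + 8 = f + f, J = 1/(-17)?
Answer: 0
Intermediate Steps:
J = -1/17 ≈ -0.058824
o(f) = -8 + 2*f (o(f) = -8 + (f + f) = -8 + 2*f)
o(J)*(0*(-10)) = (-8 + 2*(-1/17))*(0*(-10)) = (-8 - 2/17)*0 = -138/17*0 = 0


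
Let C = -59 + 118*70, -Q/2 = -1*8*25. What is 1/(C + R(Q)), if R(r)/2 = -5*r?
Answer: 1/4201 ≈ 0.00023804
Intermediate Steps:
Q = 400 (Q = -2*(-1*8)*25 = -(-16)*25 = -2*(-200) = 400)
R(r) = -10*r (R(r) = 2*(-5*r) = -10*r)
C = 8201 (C = -59 + 8260 = 8201)
1/(C + R(Q)) = 1/(8201 - 10*400) = 1/(8201 - 4000) = 1/4201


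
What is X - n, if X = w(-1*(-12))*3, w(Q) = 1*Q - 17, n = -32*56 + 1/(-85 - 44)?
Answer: 229234/129 ≈ 1777.0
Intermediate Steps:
n = -231169/129 (n = -1792 + 1/(-129) = -1792 - 1/129 = -231169/129 ≈ -1792.0)
w(Q) = -17 + Q (w(Q) = Q - 17 = -17 + Q)
X = -15 (X = (-17 - 1*(-12))*3 = (-17 + 12)*3 = -5*3 = -15)
X - n = -15 - 1*(-231169/129) = -15 + 231169/129 = 229234/129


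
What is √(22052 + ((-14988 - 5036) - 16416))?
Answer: 2*I*√3597 ≈ 119.95*I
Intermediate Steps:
√(22052 + ((-14988 - 5036) - 16416)) = √(22052 + (-20024 - 16416)) = √(22052 - 36440) = √(-14388) = 2*I*√3597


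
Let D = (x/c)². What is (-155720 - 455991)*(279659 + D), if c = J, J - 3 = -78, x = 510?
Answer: -4277469301641/25 ≈ -1.7110e+11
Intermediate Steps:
J = -75 (J = 3 - 78 = -75)
c = -75
D = 1156/25 (D = (510/(-75))² = (510*(-1/75))² = (-34/5)² = 1156/25 ≈ 46.240)
(-155720 - 455991)*(279659 + D) = (-155720 - 455991)*(279659 + 1156/25) = -611711*6992631/25 = -4277469301641/25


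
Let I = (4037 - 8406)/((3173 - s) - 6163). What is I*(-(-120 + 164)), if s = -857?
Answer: -192236/2133 ≈ -90.125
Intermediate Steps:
I = 4369/2133 (I = (4037 - 8406)/((3173 - 1*(-857)) - 6163) = -4369/((3173 + 857) - 6163) = -4369/(4030 - 6163) = -4369/(-2133) = -4369*(-1/2133) = 4369/2133 ≈ 2.0483)
I*(-(-120 + 164)) = 4369*(-(-120 + 164))/2133 = 4369*(-1*44)/2133 = (4369/2133)*(-44) = -192236/2133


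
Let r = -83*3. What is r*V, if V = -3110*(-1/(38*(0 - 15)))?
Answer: 25813/19 ≈ 1358.6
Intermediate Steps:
V = -311/57 (V = -3110/((-15*(-38))) = -3110/570 = -3110*1/570 = -311/57 ≈ -5.4561)
r = -249
r*V = -249*(-311/57) = 25813/19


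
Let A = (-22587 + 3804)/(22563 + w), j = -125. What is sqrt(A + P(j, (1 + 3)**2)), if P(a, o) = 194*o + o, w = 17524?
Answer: sqrt(5012985861159)/40087 ≈ 55.853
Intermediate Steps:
P(a, o) = 195*o
A = -18783/40087 (A = (-22587 + 3804)/(22563 + 17524) = -18783/40087 ≈ -0.46856)
sqrt(A + P(j, (1 + 3)**2)) = sqrt(-18783/40087 + 195*(1 + 3)**2) = sqrt(-18783/40087 + 195*4**2) = sqrt(-18783/40087 + 195*16) = sqrt(-18783/40087 + 3120) = sqrt(125052657/40087) = sqrt(5012985861159)/40087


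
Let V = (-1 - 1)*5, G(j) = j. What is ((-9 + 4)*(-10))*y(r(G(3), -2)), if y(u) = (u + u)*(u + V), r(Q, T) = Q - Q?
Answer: 0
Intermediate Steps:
r(Q, T) = 0
V = -10 (V = -2*5 = -10)
y(u) = 2*u*(-10 + u) (y(u) = (u + u)*(u - 10) = (2*u)*(-10 + u) = 2*u*(-10 + u))
((-9 + 4)*(-10))*y(r(G(3), -2)) = ((-9 + 4)*(-10))*(2*0*(-10 + 0)) = (-5*(-10))*(2*0*(-10)) = 50*0 = 0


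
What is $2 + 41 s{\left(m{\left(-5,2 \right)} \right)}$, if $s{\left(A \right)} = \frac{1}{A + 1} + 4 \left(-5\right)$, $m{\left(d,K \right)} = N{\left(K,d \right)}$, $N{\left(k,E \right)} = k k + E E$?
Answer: $- \frac{24499}{30} \approx -816.63$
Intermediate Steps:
$N{\left(k,E \right)} = E^{2} + k^{2}$ ($N{\left(k,E \right)} = k^{2} + E^{2} = E^{2} + k^{2}$)
$m{\left(d,K \right)} = K^{2} + d^{2}$ ($m{\left(d,K \right)} = d^{2} + K^{2} = K^{2} + d^{2}$)
$s{\left(A \right)} = -20 + \frac{1}{1 + A}$ ($s{\left(A \right)} = \frac{1}{1 + A} - 20 = -20 + \frac{1}{1 + A}$)
$2 + 41 s{\left(m{\left(-5,2 \right)} \right)} = 2 + 41 \frac{-19 - 20 \left(2^{2} + \left(-5\right)^{2}\right)}{1 + \left(2^{2} + \left(-5\right)^{2}\right)} = 2 + 41 \frac{-19 - 20 \left(4 + 25\right)}{1 + \left(4 + 25\right)} = 2 + 41 \frac{-19 - 580}{1 + 29} = 2 + 41 \frac{-19 - 580}{30} = 2 + 41 \cdot \frac{1}{30} \left(-599\right) = 2 + 41 \left(- \frac{599}{30}\right) = 2 - \frac{24559}{30} = - \frac{24499}{30}$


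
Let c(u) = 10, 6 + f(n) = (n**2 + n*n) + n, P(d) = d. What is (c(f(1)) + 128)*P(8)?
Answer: 1104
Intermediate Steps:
f(n) = -6 + n + 2*n**2 (f(n) = -6 + ((n**2 + n*n) + n) = -6 + ((n**2 + n**2) + n) = -6 + (2*n**2 + n) = -6 + (n + 2*n**2) = -6 + n + 2*n**2)
(c(f(1)) + 128)*P(8) = (10 + 128)*8 = 138*8 = 1104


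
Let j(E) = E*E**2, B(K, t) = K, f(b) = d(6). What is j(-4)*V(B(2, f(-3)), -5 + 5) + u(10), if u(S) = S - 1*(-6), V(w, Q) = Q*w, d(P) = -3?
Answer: 16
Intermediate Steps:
f(b) = -3
j(E) = E**3
u(S) = 6 + S (u(S) = S + 6 = 6 + S)
j(-4)*V(B(2, f(-3)), -5 + 5) + u(10) = (-4)**3*((-5 + 5)*2) + (6 + 10) = -0*2 + 16 = -64*0 + 16 = 0 + 16 = 16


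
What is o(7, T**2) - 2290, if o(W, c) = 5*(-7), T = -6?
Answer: -2325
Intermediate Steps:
o(W, c) = -35
o(7, T**2) - 2290 = -35 - 2290 = -2325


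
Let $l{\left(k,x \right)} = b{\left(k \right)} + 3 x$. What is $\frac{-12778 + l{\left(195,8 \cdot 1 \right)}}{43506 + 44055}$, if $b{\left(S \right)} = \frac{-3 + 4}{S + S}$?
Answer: $- \frac{4974059}{34148790} \approx -0.14566$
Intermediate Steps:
$b{\left(S \right)} = \frac{1}{2 S}$ ($b{\left(S \right)} = 1 \frac{1}{2 S} = \frac{1}{2 S}$)
$l{\left(k,x \right)} = \frac{1}{2 k} + 3 x$
$\frac{-12778 + l{\left(195,8 \cdot 1 \right)}}{43506 + 44055} = \frac{-12778 + \left(\frac{1}{2 \cdot 195} + 3 \cdot 8 \cdot 1\right)}{43506 + 44055} = \frac{-12778 + \left(\frac{1}{2} \cdot \frac{1}{195} + 3 \cdot 8\right)}{87561} = \left(-12778 + \left(\frac{1}{390} + 24\right)\right) \frac{1}{87561} = \left(-12778 + \frac{9361}{390}\right) \frac{1}{87561} = \left(- \frac{4974059}{390}\right) \frac{1}{87561} = - \frac{4974059}{34148790}$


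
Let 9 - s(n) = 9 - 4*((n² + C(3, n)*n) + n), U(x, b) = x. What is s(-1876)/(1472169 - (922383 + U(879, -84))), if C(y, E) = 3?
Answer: 4682496/182969 ≈ 25.592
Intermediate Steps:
s(n) = 4*n² + 16*n (s(n) = 9 - (9 - 4*((n² + 3*n) + n)) = 9 - (9 - 4*(n² + 4*n)) = 9 - (9 + (-16*n - 4*n²)) = 9 - (9 - 16*n - 4*n²) = 9 + (-9 + 4*n² + 16*n) = 4*n² + 16*n)
s(-1876)/(1472169 - (922383 + U(879, -84))) = (4*(-1876)*(4 - 1876))/(1472169 - (922383 + 879)) = (4*(-1876)*(-1872))/(1472169 - 1*923262) = 14047488/(1472169 - 923262) = 14047488/548907 = 14047488*(1/548907) = 4682496/182969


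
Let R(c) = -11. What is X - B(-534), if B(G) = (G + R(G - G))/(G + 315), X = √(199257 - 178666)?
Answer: -545/219 + √20591 ≈ 141.01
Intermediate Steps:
X = √20591 ≈ 143.50
B(G) = (-11 + G)/(315 + G) (B(G) = (G - 11)/(G + 315) = (-11 + G)/(315 + G))
X - B(-534) = √20591 - (-11 - 534)/(315 - 534) = √20591 - (-545)/(-219) = √20591 - (-1)*(-545)/219 = √20591 - 1*545/219 = √20591 - 545/219 = -545/219 + √20591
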